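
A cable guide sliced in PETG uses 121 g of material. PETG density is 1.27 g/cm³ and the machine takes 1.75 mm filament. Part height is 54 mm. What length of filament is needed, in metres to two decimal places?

39.61 m

Volume = 121 g / 1.27 g·cm⁻³ = 95.2756 cm³ = 95275.6 mm³.
Cross-section of 1.75 mm filament: π·(1.75/2)² = 2.4053 mm².
L = V/A = 95275.6/2.4053 = 39610.69 mm → 39.61 m.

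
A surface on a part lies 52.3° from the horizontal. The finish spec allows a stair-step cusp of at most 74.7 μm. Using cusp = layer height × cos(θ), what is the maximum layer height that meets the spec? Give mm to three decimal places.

0.122 mm

cos(52.3°) = 0.6115; t_max = 0.0747/0.6115 = 0.122 mm.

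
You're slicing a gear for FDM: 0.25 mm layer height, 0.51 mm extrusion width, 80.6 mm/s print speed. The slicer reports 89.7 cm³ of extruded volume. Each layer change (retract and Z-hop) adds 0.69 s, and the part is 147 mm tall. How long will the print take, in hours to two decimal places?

Bead cross-section: 0.25 × 0.51 → 0.1275 mm².
Total extruded path = 89700/0.1275 = 703529.4 mm.
Time extruding = 703529.4 / 80.6 = 8728.7 s.
Number of layers: 147 / 0.25 → 588 (rounded up).
Layer-change overhead = 588 × 0.69 = 405.72 s.
Altogether 8728.7 + 405.72 = 9134.42 s, i.e. 2.54 hours.

2.54 hours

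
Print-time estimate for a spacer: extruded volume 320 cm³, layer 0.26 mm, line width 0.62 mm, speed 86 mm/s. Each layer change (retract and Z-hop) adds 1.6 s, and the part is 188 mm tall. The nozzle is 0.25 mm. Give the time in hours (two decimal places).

Extrusion cross-section = 0.26 × 0.62, so 0.1612 mm².
Total extruded path = 320000/0.1612 = 1985111.7 mm.
Print-move time = 1985111.7 / 86 = 23082.7 s.
Number of layers: 188 / 0.26 → 724 (rounded up).
Non-print overhead = 724 × 1.6, so 1158.4 s.
Total = 23082.7 + 1158.4 = 24241.1 s = 6.73 hours.

6.73 hours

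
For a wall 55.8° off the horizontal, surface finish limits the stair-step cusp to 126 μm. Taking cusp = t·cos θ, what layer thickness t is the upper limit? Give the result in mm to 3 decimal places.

0.224 mm

Layer height = cusp / cos(55.8°) = 0.126 / 0.5621 = 0.224 mm.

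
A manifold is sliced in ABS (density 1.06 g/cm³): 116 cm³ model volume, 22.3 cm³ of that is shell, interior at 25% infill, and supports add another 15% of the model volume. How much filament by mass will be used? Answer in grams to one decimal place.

Interior volume = 116 − 22.3 = 93.7 cm³.
Deposited infill = 0.25 × 93.7 = 23.425 cm³.
Support = 0.15 × 116 = 17.4 cm³.
Total extruded: 22.3 + 23.425 + 17.4 → 63.125 cm³.
Mass: 63.125 × 1.06 → 66.9125 g.

66.9 g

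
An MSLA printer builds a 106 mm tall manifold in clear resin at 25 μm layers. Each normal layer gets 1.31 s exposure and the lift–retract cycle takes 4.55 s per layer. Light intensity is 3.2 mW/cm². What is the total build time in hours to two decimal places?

Number of layers: 106 / 0.025 → 4240 (rounded up).
Cycle time: 1.31 + 4.55 → 5.86 s.
Build time: 4240 × 5.86 s = 24846.4 s, i.e. 6.90 hours.

6.90 hours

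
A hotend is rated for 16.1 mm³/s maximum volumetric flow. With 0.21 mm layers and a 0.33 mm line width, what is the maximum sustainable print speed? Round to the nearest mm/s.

232 mm/s

A = 0.21 × 0.33 = 0.0693 mm².
v_max = Q/A = 16.1/0.0693 = 232.32 mm/s → 232 mm/s.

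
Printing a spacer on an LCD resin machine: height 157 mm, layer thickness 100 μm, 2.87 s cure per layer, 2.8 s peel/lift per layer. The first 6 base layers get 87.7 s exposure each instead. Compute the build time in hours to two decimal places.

2.61 hours

Layers = ⌈157/0.1⌉ = 1570.
Burn-in layers: 6 × (87.7 + 2.8) → 543 s.
Remaining layers = 1564 × (2.87 + 2.8), so 8867.88 s.
Total = 543 + 8867.88 = 9410.88 s = 2.61 hours.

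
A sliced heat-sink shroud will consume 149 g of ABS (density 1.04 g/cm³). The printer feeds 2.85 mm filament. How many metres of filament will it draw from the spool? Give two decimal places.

22.46 m

Volume = 149 g / 1.04 g·cm⁻³ = 143.2692 cm³ = 143269.2 mm³.
Cross-section of 2.85 mm filament: π·(2.85/2)² = 6.3794 mm².
L = V/A = 143269.2/6.3794 = 22458.1 mm → 22.46 m.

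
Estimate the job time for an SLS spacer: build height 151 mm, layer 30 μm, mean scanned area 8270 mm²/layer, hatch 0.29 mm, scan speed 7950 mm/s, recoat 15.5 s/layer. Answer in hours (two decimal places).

Layers = ⌈151/0.03⌉ = 5034.
Scan path per layer: 8270 / 0.29 → 28517.2 mm.
Scan time per layer = 28517.2 / 7950, so 3.5871 s.
Per-layer time = 3.5871 + 15.5 = 19.0871 s.
Build time = 5034 × 19.0871 = 96084.4614 s = 26.69 hours.

26.69 hours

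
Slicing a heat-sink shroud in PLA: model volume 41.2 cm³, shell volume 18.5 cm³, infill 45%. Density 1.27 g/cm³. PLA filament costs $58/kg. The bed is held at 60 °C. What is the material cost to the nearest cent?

$2.12

Interior volume: 41.2 − 18.5 → 22.7 cm³.
Infill deposited = 0.45 × 22.7, so 10.215 cm³.
Total printed volume: 18.5 + 10.215 → 28.715 cm³.
Mass: 28.715 × 1.27 → 36.46805 g.
At $58/kg: 36.46805/1000 × 58 = $2.12.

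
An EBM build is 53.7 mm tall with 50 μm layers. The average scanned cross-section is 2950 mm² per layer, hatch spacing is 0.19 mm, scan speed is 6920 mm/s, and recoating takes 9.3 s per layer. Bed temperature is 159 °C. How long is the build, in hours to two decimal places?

3.44 hours

Layers = ⌈53.7/0.05⌉ = 1074.
Per-layer scan distance = 2950 / 0.19, so 15526.3 mm.
Scan time per layer: 15526.3 / 6920 → 2.2437 s.
Per-layer time = 2.2437 + 9.3 = 11.5437 s.
1074 layers × 11.5437 s/layer = 12397.9338 s, i.e. 3.44 hours.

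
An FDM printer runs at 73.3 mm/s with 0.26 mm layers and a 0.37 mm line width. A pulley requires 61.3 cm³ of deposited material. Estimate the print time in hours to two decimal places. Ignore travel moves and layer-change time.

Line area: 0.26 × 0.37 → 0.0962 mm².
Path length: 61300 mm³ / 0.0962 mm² → 637214.1 mm.
Time extruding = 637214.1 / 73.3, so 8693.2 s.
In the requested units: 8693.2 s = 2.41 hours.

2.41 hours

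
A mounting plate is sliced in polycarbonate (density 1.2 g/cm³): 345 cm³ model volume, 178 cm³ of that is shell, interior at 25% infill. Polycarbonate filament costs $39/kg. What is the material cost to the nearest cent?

Infill region: 345 − 178 → 167 cm³.
Infill volume = 0.25 × 167, so 41.75 cm³.
Total extruded = 178 + 41.75 = 219.75 cm³.
Mass = 219.75 × 1.2 = 263.7 g.
At $39/kg: 263.7/1000 × 39 = $10.28.

$10.28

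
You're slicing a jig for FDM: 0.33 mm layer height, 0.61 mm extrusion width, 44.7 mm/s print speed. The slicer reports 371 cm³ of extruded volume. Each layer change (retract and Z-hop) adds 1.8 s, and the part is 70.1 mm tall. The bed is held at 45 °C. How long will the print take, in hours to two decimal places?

Line area: 0.33 × 0.61 → 0.2013 mm².
Path length: 371000 mm³ / 0.2013 mm² → 1843020.4 mm.
Extrusion time: 1843020.4 / 44.7 → 41230.9 s.
Number of layers: 70.1 / 0.33 → 213 (rounded up).
Layer-change overhead = 213 × 1.8, so 383.4 s.
Altogether 41230.9 + 383.4 = 41614.3 s, i.e. 11.56 hours.

11.56 hours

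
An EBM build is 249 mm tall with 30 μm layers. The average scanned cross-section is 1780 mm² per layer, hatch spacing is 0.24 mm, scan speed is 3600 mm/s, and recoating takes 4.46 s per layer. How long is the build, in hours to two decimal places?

15.03 hours

Layers = ⌈249/0.03⌉ = 8300.
Hatch length per layer: 1780 / 0.24 → 7416.7 mm.
Scan time per layer: 7416.7 / 3600 → 2.0602 s.
Layer cycle = 2.0602 + 4.46 = 6.5202 s.
8300 layers × 6.5202 s/layer = 54117.66 s, i.e. 15.03 hours.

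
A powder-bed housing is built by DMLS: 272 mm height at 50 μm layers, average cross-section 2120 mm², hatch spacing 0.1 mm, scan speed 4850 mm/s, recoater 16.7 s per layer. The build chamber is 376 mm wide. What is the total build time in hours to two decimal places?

31.84 hours

Layers = ⌈272/0.05⌉ = 5440.
Scan path per layer = 2120 / 0.1, so 21200 mm.
Per-layer scan time = 21200 / 4850, so 4.3711 s.
Layer cycle = 4.3711 + 16.7 = 21.0711 s.
Build time = 5440 × 21.0711 = 114626.784 s = 31.84 hours.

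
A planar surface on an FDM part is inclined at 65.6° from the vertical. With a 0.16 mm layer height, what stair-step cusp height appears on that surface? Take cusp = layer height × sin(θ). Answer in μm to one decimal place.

h_c = t·sin θ = 0.16 × 0.9107 = 0.145712 mm (145.7 μm).

145.7 μm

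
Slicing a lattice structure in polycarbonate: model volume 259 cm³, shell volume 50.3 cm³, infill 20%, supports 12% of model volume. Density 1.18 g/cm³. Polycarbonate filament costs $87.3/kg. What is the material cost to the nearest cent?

Infill region = 259 − 50.3, so 208.7 cm³.
Deposited infill = 0.20 × 208.7 = 41.74 cm³.
Support = 0.12 × 259 = 31.08 cm³.
Deposited volume = 50.3 + 41.74 + 31.08 = 123.12 cm³.
Mass = 123.12 × 1.18 = 145.2816 g.
At $87.3/kg: 145.2816/1000 × 87.3 = $12.68.

$12.68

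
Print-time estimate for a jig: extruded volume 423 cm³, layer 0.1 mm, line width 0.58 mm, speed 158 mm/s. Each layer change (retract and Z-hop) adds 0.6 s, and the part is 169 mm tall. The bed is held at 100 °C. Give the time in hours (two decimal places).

Bead cross-section: 0.1 × 0.58 → 0.058 mm².
Total extruded path = 423000/0.058 = 7293103.4 mm.
Time extruding = 7293103.4 / 158 = 46158.9 s.
Number of layers: 169 / 0.1 → 1690 (rounded up).
Z-hop total: 1690 × 0.6 → 1014 s.
Total = 46158.9 + 1014 = 47172.9 s = 13.10 hours.

13.10 hours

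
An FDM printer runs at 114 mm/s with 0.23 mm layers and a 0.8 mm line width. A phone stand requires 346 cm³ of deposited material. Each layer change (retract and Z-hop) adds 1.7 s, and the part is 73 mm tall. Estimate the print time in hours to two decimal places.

4.73 hours

Line area = 0.23 × 0.8 = 0.184 mm².
Toolpath length = 346 cm³ / 0.184 mm² = 346000 / 0.184 = 1880434.8 mm.
Time extruding = 1880434.8 / 114 = 16495 s.
Number of layers: 73 / 0.23 → 318 (rounded up).
Z-hop total = 318 × 1.7 = 540.6 s.
Total = 16495 + 540.6 = 17035.6 s = 4.73 hours.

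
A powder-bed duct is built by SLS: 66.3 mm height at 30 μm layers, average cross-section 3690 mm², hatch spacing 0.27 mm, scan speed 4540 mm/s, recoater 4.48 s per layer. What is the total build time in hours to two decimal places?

Layers = ⌈66.3/0.03⌉ = 2210.
Per-layer scan distance = 3690 / 0.27, so 13666.7 mm.
Laser time per layer = 13666.7 / 4540, so 3.0103 s.
Layer cycle = 3.0103 + 4.48 = 7.4903 s.
2210 layers × 7.4903 s/layer = 16553.563 s, i.e. 4.60 hours.

4.60 hours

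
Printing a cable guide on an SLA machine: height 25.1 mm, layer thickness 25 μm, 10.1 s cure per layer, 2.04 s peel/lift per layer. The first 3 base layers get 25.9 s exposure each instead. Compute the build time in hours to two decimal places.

Layers = ⌈25.1/0.025⌉ = 1004.
Bottom layers: 3 × (25.9 + 2.04) → 83.82 s.
Normal layers: 1001 × (10.1 + 2.04) → 12152.14 s.
Total = 83.82 + 12152.14 = 12235.96 s = 3.40 hours.

3.40 hours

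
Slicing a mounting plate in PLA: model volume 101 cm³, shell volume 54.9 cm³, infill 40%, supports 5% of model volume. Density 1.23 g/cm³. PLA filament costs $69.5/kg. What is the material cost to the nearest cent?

$6.70

Interior volume = 101 − 54.9, so 46.1 cm³.
Deposited infill: 0.40 × 46.1 → 18.44 cm³.
Support: 0.05 × 101 → 5.05 cm³.
Deposited volume = 54.9 + 18.44 + 5.05 = 78.39 cm³.
Mass = 78.39 × 1.23 = 96.4197 g.
Cost = 96.4197 g / 1000 × $69.5/kg = $6.70.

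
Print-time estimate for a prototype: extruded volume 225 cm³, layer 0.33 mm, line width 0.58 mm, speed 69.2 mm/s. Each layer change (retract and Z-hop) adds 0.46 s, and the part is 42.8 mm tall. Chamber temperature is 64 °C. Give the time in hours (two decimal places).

4.74 hours

Bead cross-section = 0.33 × 0.58 = 0.1914 mm².
Path length: 225000 mm³ / 0.1914 mm² → 1175548.6 mm.
Extrusion time: 1175548.6 / 69.2 → 16987.7 s.
Layers = ⌈42.8/0.33⌉ = 130.
Z-hop total: 130 × 0.46 → 59.8 s.
Altogether 16987.7 + 59.8 = 17047.5 s, i.e. 4.74 hours.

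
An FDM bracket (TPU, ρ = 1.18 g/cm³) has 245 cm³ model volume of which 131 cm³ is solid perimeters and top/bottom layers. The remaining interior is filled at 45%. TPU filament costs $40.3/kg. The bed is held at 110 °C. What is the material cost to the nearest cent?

$8.67

Volume inside the shell = 245 − 131 = 114 cm³.
Deposited infill: 0.45 × 114 → 51.3 cm³.
Total extruded = 131 + 51.3 = 182.3 cm³.
Mass = 182.3 × 1.18 = 215.114 g.
Cost = 215.114 g / 1000 × $40.3/kg = $8.67.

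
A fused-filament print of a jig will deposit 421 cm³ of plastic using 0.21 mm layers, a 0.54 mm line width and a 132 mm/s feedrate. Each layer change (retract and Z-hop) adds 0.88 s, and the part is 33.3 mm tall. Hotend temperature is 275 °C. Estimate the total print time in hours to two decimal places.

7.85 hours

Extrusion cross-section = 0.21 × 0.54, so 0.1134 mm².
Total extruded path = 421000/0.1134 = 3712522 mm.
Extrusion time: 3712522 / 132 → 28125.2 s.
Number of layers: 33.3 / 0.21 → 159 (rounded up).
Layer-change overhead = 159 × 0.88, so 139.92 s.
Total = 28125.2 + 139.92 = 28265.12 s = 7.85 hours.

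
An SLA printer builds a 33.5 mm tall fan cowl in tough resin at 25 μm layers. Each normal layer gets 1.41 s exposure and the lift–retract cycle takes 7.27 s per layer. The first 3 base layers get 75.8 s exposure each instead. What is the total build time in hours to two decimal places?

Layers = ⌈33.5/0.025⌉ = 1340.
Burn-in layers: 3 × (75.8 + 7.27) → 249.21 s.
Normal layers = 1337 × (1.41 + 7.27) = 11605.16 s.
Sum: 249.21 + 11605.16 = 11854.37 s → 3.29 hours.

3.29 hours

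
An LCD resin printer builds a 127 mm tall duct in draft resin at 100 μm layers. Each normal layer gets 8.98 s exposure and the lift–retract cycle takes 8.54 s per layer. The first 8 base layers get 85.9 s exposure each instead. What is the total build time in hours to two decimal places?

Layers = ⌈127/0.1⌉ = 1270.
Burn-in layers = 8 × (85.9 + 8.54) = 755.52 s.
Normal layers: 1262 × (8.98 + 8.54) → 22110.24 s.
Total = 755.52 + 22110.24 = 22865.76 s = 6.35 hours.

6.35 hours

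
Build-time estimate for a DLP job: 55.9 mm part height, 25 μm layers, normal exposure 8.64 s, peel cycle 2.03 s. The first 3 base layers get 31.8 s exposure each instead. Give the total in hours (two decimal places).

Layer count = ceil(55.9 / 0.025) = 2236.
Base layers = 3 × (31.8 + 2.03), so 101.49 s.
Regular layers = 2233 × (8.64 + 2.03) = 23826.11 s.
Total = 101.49 + 23826.11 = 23927.6 s = 6.65 hours.

6.65 hours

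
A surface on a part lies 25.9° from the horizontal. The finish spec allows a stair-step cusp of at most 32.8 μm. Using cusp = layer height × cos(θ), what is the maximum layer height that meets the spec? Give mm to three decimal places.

t = h_c / cos θ = 0.0328 / 0.8996 = 0.036 mm.

0.036 mm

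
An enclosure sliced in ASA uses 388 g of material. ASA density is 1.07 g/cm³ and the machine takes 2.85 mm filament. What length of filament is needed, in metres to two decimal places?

Extruded volume: 388/1.07 = 362.6168 cm³ (362616.8 mm³).
A = π r² = π × 1.425² = 6.3794 mm².
L = V/A = 362616.8/6.3794 = 56841.83 mm → 56.84 m.

56.84 m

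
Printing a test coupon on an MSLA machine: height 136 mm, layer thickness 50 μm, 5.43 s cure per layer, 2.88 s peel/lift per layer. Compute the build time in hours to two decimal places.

6.28 hours

Layers = ⌈136/0.05⌉ = 2720.
Cycle time = 5.43 + 2.88 = 8.31 s.
Build time: 2720 × 8.31 s = 22603.2 s, i.e. 6.28 hours.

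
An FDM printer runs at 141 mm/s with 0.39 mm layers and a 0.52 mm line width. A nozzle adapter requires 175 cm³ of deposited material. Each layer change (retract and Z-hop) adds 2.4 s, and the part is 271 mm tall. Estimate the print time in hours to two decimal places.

2.16 hours

Line area = 0.39 × 0.52, so 0.2028 mm².
Total extruded path = 175000/0.2028 = 862919.1 mm.
Time extruding = 862919.1 / 141, so 6120 s.
Layers = ⌈271/0.39⌉ = 695.
Non-print overhead = 695 × 2.4, so 1668 s.
Altogether 6120 + 1668 = 7788 s, i.e. 2.16 hours.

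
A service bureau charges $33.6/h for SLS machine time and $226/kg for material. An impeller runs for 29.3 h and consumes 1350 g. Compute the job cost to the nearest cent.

Machine-time cost = 33.6 × 29.3, so $984.48.
Feedstock cost = 226 × 1350/1000, so $305.10.
Total = 984.48 + 305.10 = $1289.58.

$1289.58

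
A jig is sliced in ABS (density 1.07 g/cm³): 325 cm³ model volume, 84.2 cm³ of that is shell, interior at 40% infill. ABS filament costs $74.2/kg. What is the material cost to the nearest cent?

$14.33

Interior volume: 325 − 84.2 → 240.8 cm³.
Deposited infill = 0.40 × 240.8, so 96.32 cm³.
Total printed volume = 84.2 + 96.32 = 180.52 cm³.
Mass = 180.52 × 1.07 = 193.1564 g.
At $74.2/kg: 193.1564/1000 × 74.2 = $14.33.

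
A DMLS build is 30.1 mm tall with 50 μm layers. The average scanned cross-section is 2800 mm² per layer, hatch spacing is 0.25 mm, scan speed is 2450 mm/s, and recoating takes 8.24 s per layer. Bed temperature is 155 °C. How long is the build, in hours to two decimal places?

2.14 hours

Layer count = ceil(30.1 / 0.05) = 602.
Scan path per layer = 2800 / 0.25, so 11200 mm.
Laser time per layer = 11200 / 2450 = 4.5714 s.
Layer cycle = 4.5714 + 8.24 = 12.8114 s.
Total: 602 × 12.8114 s = 7712.4628 s → 2.14 hours.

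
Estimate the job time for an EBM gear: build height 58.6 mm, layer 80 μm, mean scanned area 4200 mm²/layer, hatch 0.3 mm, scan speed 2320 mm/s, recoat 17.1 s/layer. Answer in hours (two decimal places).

4.71 hours

Layers = ⌈58.6/0.08⌉ = 733.
Scan path per layer = 4200 / 0.3 = 14000 mm.
Per-layer scan time: 14000 / 2320 → 6.0345 s.
Time per layer = 6.0345 + 17.1 = 23.1345 s.
Total: 733 × 23.1345 s = 16957.5885 s → 4.71 hours.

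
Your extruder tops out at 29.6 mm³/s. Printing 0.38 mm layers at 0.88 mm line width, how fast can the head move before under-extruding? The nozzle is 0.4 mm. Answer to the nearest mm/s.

A = 0.38 × 0.88 = 0.3344 mm².
Max speed = 29.6 / 0.3344 = 88.52 ≈ 89 mm/s.

89 mm/s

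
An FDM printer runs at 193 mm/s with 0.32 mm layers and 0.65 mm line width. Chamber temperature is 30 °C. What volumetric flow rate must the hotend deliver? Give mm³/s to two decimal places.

40.14

Bead cross-section: 0.32 × 0.65 → 0.208 mm².
Q = v·A = 193 × 0.208 = 40.14 mm³/s.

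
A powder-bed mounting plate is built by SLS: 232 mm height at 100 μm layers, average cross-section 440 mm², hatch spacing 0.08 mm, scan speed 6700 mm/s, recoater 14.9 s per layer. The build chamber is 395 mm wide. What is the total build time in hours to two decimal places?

Number of layers: 232 / 0.1 → 2320 (rounded up).
Per-layer scan distance = 440 / 0.08 = 5500 mm.
Per-layer scan time = 5500 / 6700, so 0.8209 s.
Per-layer time: 0.8209 + 14.9 → 15.7209 s.
Total: 2320 × 15.7209 s = 36472.488 s → 10.13 hours.

10.13 hours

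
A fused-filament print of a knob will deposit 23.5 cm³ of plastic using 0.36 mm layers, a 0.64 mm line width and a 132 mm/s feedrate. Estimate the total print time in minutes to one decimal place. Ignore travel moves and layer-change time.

12.9 minutes

Extrusion cross-section: 0.36 × 0.64 → 0.2304 mm².
Total extruded path = 23500/0.2304 = 101996.5 mm.
Time extruding: 101996.5 / 132 → 772.7 s.
772.7 s = 12.9 minutes.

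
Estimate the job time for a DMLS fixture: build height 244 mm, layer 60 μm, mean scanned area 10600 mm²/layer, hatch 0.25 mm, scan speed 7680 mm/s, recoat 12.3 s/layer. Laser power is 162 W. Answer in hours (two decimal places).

Layers = ⌈244/0.06⌉ = 4067.
Scan path per layer: 10600 / 0.25 → 42400 mm.
Laser time per layer = 42400 / 7680 = 5.5208 s.
Per-layer time: 5.5208 + 12.3 → 17.8208 s.
Total: 4067 × 17.8208 s = 72477.1936 s → 20.13 hours.

20.13 hours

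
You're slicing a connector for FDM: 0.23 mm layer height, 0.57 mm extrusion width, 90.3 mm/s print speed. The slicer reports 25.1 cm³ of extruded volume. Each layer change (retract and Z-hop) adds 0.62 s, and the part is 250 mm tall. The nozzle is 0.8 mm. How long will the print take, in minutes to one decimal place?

Line area = 0.23 × 0.57 = 0.1311 mm².
Total extruded path = 25100/0.1311 = 191456.9 mm.
Time extruding: 191456.9 / 90.3 → 2120.2 s.
Layers = ⌈250/0.23⌉ = 1087.
Non-print overhead = 1087 × 0.62, so 673.94 s.
Altogether 2120.2 + 673.94 = 2794.14 s, i.e. 46.6 minutes.

46.6 minutes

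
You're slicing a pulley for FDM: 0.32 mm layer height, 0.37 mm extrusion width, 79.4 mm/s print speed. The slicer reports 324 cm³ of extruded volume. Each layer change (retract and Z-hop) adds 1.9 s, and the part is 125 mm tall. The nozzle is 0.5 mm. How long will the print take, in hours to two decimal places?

9.78 hours

Bead cross-section: 0.32 × 0.37 → 0.1184 mm².
Total extruded path = 324000/0.1184 = 2736486.5 mm.
Print-move time = 2736486.5 / 79.4, so 34464.6 s.
Number of layers: 125 / 0.32 → 391 (rounded up).
Z-hop total = 391 × 1.9, so 742.9 s.
Total = 34464.6 + 742.9 = 35207.5 s = 9.78 hours.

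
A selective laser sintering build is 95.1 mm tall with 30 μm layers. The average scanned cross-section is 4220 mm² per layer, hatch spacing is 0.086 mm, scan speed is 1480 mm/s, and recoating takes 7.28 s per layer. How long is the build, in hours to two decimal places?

Layer count = ceil(95.1 / 0.03) = 3170.
Scan path per layer: 4220 / 0.086 → 49069.8 mm.
Per-layer scan time: 49069.8 / 1480 → 33.1553 s.
Layer cycle = 33.1553 + 7.28 = 40.4353 s.
3170 layers × 40.4353 s/layer = 128179.901 s, i.e. 35.61 hours.

35.61 hours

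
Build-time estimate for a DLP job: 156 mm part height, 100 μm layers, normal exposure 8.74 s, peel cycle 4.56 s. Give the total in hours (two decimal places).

Layer count = ceil(156 / 0.1) = 1560.
Each layer takes = 8.74 + 4.56 = 13.3 s.
Build time: 1560 × 13.3 s = 20748 s, i.e. 5.76 hours.

5.76 hours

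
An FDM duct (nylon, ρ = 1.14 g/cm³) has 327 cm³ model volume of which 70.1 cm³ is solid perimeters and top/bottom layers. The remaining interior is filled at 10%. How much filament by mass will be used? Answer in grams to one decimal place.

Interior volume: 327 − 70.1 → 256.9 cm³.
Deposited infill = 0.10 × 256.9 = 25.69 cm³.
Total printed volume: 70.1 + 25.69 → 95.79 cm³.
Mass = 95.79 × 1.14, so 109.2006 g.

109.2 g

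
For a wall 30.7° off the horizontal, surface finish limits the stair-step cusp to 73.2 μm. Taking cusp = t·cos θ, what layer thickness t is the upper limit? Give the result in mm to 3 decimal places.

0.085 mm

Layer height = cusp / cos(30.7°) = 0.0732 / 0.8599 = 0.085 mm.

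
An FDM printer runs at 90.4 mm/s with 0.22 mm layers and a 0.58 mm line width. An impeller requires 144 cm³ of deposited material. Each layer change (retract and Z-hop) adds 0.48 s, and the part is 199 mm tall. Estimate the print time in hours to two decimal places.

Line area = 0.22 × 0.58 = 0.1276 mm².
Total extruded path = 144000/0.1276 = 1128526.6 mm.
Extrusion time: 1128526.6 / 90.4 → 12483.7 s.
Layer count = ceil(199 / 0.22) = 905.
Z-hop total: 905 × 0.48 → 434.4 s.
Altogether 12483.7 + 434.4 = 12918.1 s, i.e. 3.59 hours.

3.59 hours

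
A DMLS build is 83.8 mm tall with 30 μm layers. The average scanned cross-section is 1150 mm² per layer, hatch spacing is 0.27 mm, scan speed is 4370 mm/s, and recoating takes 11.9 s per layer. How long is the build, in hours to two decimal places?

Layer count = ceil(83.8 / 0.03) = 2794.
Scan path per layer = 1150 / 0.27, so 4259.3 mm.
Per-layer scan time: 4259.3 / 4370 → 0.9747 s.
Per-layer time = 0.9747 + 11.9, so 12.8747 s.
Total: 2794 × 12.8747 s = 35971.9118 s → 9.99 hours.

9.99 hours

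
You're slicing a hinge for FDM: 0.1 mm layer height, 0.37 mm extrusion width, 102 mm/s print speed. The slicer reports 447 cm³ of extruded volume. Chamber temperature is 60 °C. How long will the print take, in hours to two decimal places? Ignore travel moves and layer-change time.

32.90 hours

Extrusion cross-section: 0.1 × 0.37 → 0.037 mm².
Toolpath length = 447 cm³ / 0.037 mm² = 447000 / 0.037 = 12081081.1 mm.
Extrusion time: 12081081.1 / 102 → 118442 s.
118442 s = 32.90 hours.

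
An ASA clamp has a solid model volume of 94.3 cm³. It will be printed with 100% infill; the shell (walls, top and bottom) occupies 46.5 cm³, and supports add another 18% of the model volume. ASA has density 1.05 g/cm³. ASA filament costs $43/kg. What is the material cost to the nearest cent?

Volume inside the shell = 94.3 − 46.5, so 47.8 cm³.
Deposited infill = 1.00 × 47.8, so 47.8 cm³.
Support = 0.18 × 94.3, so 16.974 cm³.
Total printed volume = 46.5 + 47.8 + 16.974, so 111.274 cm³.
Mass = 111.274 × 1.05, so 116.8377 g.
Cost = 116.8377 g / 1000 × $43/kg = $5.02.

$5.02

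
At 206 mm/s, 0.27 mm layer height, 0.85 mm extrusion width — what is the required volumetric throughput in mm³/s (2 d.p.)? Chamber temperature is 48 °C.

Bead cross-section = 0.27 × 0.85, so 0.2295 mm².
Q = v·A = 206 × 0.2295 = 47.28 mm³/s.

47.28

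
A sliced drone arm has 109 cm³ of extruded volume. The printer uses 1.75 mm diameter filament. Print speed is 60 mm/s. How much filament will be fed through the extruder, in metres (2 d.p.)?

Filament cross-section = π × (1.75/2)² = 2.4053 mm².
Length = 109 cm³ / 2.4053 mm² = 109000 / 2.4053 = 45316.59 mm = 45.32 m.

45.32 m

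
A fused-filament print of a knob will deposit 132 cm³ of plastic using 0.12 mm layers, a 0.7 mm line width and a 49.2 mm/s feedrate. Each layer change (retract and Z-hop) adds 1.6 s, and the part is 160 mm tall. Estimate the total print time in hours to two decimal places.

9.47 hours

Extrusion cross-section: 0.12 × 0.7 → 0.084 mm².
Toolpath length = 132 cm³ / 0.084 mm² = 132000 / 0.084 = 1571428.6 mm.
Print-move time = 1571428.6 / 49.2, so 31939.6 s.
Layers = ⌈160/0.12⌉ = 1334.
Layer-change overhead = 1334 × 1.6 = 2134.4 s.
Altogether 31939.6 + 2134.4 = 34074 s, i.e. 9.47 hours.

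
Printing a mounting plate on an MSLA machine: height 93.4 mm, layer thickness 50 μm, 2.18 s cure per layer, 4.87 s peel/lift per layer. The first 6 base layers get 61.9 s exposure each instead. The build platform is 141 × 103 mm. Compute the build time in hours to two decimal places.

Layers = ⌈93.4/0.05⌉ = 1868.
Bottom layers: 6 × (61.9 + 4.87) → 400.62 s.
Remaining layers: 1862 × (2.18 + 4.87) → 13127.1 s.
Total = 400.62 + 13127.1 = 13527.72 s = 3.76 hours.

3.76 hours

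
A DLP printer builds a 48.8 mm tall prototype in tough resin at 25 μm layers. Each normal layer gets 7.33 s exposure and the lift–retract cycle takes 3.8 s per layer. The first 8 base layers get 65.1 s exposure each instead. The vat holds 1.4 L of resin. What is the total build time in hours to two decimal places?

Layer count = ceil(48.8 / 0.025) = 1952.
Base layers = 8 × (65.1 + 3.8) = 551.2 s.
Remaining layers: 1944 × (7.33 + 3.8) → 21636.72 s.
Sum: 551.2 + 21636.72 = 22187.92 s → 6.16 hours.

6.16 hours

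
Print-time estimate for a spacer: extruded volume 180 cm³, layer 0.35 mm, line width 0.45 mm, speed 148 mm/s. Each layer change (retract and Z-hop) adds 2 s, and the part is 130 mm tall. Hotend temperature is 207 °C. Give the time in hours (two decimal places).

2.35 hours

Line area = 0.35 × 0.45, so 0.1575 mm².
Toolpath length = 180 cm³ / 0.1575 mm² = 180000 / 0.1575 = 1142857.1 mm.
Print-move time: 1142857.1 / 148 → 7722 s.
Number of layers: 130 / 0.35 → 372 (rounded up).
Layer-change overhead = 372 × 2 = 744 s.
Total = 7722 + 744 = 8466 s = 2.35 hours.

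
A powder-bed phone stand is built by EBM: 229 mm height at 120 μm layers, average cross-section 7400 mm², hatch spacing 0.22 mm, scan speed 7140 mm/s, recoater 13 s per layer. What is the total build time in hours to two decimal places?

9.39 hours

Number of layers: 229 / 0.12 → 1909 (rounded up).
Per-layer scan distance = 7400 / 0.22 = 33636.4 mm.
Scan time per layer: 33636.4 / 7140 → 4.711 s.
Time per layer = 4.711 + 13 = 17.711 s.
1909 layers × 17.711 s/layer = 33810.299 s, i.e. 9.39 hours.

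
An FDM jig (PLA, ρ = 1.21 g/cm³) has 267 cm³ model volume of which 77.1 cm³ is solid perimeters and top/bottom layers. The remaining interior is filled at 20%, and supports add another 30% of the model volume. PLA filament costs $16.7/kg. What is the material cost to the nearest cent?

Infill region: 267 − 77.1 → 189.9 cm³.
Infill volume: 0.20 × 189.9 → 37.98 cm³.
Support = 0.30 × 267 = 80.1 cm³.
Total extruded = 77.1 + 37.98 + 80.1 = 195.18 cm³.
Mass = 195.18 × 1.21, so 236.1678 g.
Cost = 236.1678 g / 1000 × $16.7/kg = $3.94.

$3.94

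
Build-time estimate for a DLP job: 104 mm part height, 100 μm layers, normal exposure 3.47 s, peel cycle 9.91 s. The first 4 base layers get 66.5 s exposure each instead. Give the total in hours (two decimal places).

3.94 hours

Layer count = ceil(104 / 0.1) = 1040.
Bottom layers = 4 × (66.5 + 9.91) = 305.64 s.
Regular layers: 1036 × (3.47 + 9.91) → 13861.68 s.
Total = 305.64 + 13861.68 = 14167.32 s = 3.94 hours.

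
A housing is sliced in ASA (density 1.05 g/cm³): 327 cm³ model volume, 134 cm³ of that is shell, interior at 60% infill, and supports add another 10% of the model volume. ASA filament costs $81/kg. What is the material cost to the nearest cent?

Volume inside the shell = 327 − 134 = 193 cm³.
Infill volume: 0.60 × 193 → 115.8 cm³.
Support = 0.10 × 327 = 32.7 cm³.
Deposited volume = 134 + 115.8 + 32.7, so 282.5 cm³.
Mass: 282.5 × 1.05 → 296.625 g.
At $81/kg: 296.625/1000 × 81 = $24.03.

$24.03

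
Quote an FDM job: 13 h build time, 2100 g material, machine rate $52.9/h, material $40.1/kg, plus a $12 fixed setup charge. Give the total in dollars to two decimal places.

Machine-time cost = 52.9 × 13 = $687.70.
Feedstock cost = 40.1 × 2100/1000 = $84.21.
Total = 687.70 + 84.21 + 12 = $783.91.

$783.91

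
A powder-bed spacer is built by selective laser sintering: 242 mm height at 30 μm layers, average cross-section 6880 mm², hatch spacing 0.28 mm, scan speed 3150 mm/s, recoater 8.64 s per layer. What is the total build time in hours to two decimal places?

Layer count = ceil(242 / 0.03) = 8067.
Hatch length per layer = 6880 / 0.28 = 24571.4 mm.
Per-layer scan time = 24571.4 / 3150 = 7.8004 s.
Time per layer: 7.8004 + 8.64 → 16.4404 s.
8067 layers × 16.4404 s/layer = 132624.7068 s, i.e. 36.84 hours.

36.84 hours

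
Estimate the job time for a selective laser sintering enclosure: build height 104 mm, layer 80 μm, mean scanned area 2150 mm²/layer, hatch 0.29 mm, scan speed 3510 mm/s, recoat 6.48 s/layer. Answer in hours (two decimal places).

3.10 hours

Layer count = ceil(104 / 0.08) = 1300.
Hatch length per layer = 2150 / 0.29 = 7413.8 mm.
Laser time per layer = 7413.8 / 3510 = 2.1122 s.
Per-layer time = 2.1122 + 6.48 = 8.5922 s.
1300 layers × 8.5922 s/layer = 11169.86 s, i.e. 3.10 hours.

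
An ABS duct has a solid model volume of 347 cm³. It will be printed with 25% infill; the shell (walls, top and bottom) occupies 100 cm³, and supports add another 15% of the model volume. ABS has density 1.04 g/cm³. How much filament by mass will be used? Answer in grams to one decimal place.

Interior volume: 347 − 100 → 247 cm³.
Infill deposited: 0.25 × 247 → 61.75 cm³.
Support = 0.15 × 347 = 52.05 cm³.
Total printed volume: 100 + 61.75 + 52.05 → 213.8 cm³.
Mass: 213.8 × 1.04 → 222.352 g.

222.4 g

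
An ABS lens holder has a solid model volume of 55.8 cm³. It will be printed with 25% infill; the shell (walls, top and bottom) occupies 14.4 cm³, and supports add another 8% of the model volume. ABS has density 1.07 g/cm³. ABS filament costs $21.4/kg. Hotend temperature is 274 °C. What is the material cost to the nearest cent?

Infill region = 55.8 − 14.4 = 41.4 cm³.
Infill deposited = 0.25 × 41.4, so 10.35 cm³.
Support = 0.08 × 55.8, so 4.464 cm³.
Deposited volume = 14.4 + 10.35 + 4.464, so 29.214 cm³.
Mass: 29.214 × 1.07 → 31.25898 g.
At $21.4/kg: 31.25898/1000 × 21.4 = $0.67.

$0.67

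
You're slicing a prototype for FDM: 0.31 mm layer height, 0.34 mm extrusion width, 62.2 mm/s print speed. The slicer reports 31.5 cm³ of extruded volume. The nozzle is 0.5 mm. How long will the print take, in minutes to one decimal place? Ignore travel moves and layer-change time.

Line area = 0.31 × 0.34, so 0.1054 mm².
Total extruded path = 31500/0.1054 = 298861.5 mm.
Print-move time = 298861.5 / 62.2 = 4804.8 s.
4804.8 s = 80.1 minutes.

80.1 minutes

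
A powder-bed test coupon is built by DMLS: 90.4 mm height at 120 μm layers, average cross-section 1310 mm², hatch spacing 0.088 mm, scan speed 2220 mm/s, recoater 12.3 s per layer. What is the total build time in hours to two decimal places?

3.98 hours

Layer count = ceil(90.4 / 0.12) = 754.
Scan path per layer = 1310 / 0.088 = 14886.4 mm.
Laser time per layer = 14886.4 / 2220, so 6.7056 s.
Layer cycle = 6.7056 + 12.3 = 19.0056 s.
Build time = 754 × 19.0056 = 14330.2224 s = 3.98 hours.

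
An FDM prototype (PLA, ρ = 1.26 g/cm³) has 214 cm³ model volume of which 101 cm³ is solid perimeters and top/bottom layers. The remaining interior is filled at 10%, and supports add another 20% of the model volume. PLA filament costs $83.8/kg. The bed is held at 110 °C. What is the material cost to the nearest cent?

$16.38

Infill region = 214 − 101 = 113 cm³.
Deposited infill = 0.10 × 113, so 11.3 cm³.
Support: 0.20 × 214 → 42.8 cm³.
Total printed volume = 101 + 11.3 + 42.8, so 155.1 cm³.
Mass = 155.1 × 1.26, so 195.426 g.
Cost = 195.426 g / 1000 × $83.8/kg = $16.38.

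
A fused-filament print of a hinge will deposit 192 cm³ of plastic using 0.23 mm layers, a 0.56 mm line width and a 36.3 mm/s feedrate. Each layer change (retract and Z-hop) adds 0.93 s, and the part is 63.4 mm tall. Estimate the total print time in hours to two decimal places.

11.48 hours

Bead cross-section = 0.23 × 0.56 = 0.1288 mm².
Total extruded path = 192000/0.1288 = 1490683.2 mm.
Time extruding = 1490683.2 / 36.3 = 41065.7 s.
Layer count = ceil(63.4 / 0.23) = 276.
Z-hop total = 276 × 0.93, so 256.68 s.
Total = 41065.7 + 256.68 = 41322.38 s = 11.48 hours.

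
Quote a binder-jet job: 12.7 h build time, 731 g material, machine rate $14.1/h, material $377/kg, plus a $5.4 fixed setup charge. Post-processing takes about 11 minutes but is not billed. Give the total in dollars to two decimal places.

Machine-time cost: 14.1 × 12.7 → $179.07.
Material cost = 377 × 731/1000 = $275.587.
Adding setup: 179.07 + 275.587 + 5.4 → 460.057 ≈ $460.06.

$460.06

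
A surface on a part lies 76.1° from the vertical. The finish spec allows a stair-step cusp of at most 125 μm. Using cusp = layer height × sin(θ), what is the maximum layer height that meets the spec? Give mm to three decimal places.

0.129 mm

t = h_c / sin θ = 0.125 / 0.9707 = 0.129 mm.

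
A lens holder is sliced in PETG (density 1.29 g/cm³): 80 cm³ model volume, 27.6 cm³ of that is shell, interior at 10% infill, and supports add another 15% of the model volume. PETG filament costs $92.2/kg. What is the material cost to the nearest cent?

$5.33

Infill region = 80 − 27.6, so 52.4 cm³.
Infill deposited: 0.10 × 52.4 → 5.24 cm³.
Support = 0.15 × 80 = 12 cm³.
Total extruded = 27.6 + 5.24 + 12, so 44.84 cm³.
Mass = 44.84 × 1.29, so 57.8436 g.
At $92.2/kg: 57.8436/1000 × 92.2 = $5.33.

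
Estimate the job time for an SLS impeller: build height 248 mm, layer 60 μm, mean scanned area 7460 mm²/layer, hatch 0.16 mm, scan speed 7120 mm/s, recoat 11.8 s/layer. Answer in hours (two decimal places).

21.07 hours

Layer count = ceil(248 / 0.06) = 4134.
Hatch length per layer = 7460 / 0.16, so 46625 mm.
Scan time per layer = 46625 / 7120 = 6.5485 s.
Per-layer time: 6.5485 + 11.8 → 18.3485 s.
4134 layers × 18.3485 s/layer = 75852.699 s, i.e. 21.07 hours.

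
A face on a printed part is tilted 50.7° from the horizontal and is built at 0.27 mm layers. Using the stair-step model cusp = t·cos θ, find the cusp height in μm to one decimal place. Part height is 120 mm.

h_c = t·cos θ = 0.27 × 0.6334 = 0.171018 mm (171.0 μm).

171.0 μm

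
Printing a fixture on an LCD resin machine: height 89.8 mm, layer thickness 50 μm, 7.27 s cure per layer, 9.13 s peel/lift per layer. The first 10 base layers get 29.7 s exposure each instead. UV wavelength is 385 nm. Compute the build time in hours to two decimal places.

8.24 hours

Number of layers: 89.8 / 0.05 → 1796 (rounded up).
Base layers: 10 × (29.7 + 9.13) → 388.3 s.
Normal layers: 1786 × (7.27 + 9.13) → 29290.4 s.
Total = 388.3 + 29290.4 = 29678.7 s = 8.24 hours.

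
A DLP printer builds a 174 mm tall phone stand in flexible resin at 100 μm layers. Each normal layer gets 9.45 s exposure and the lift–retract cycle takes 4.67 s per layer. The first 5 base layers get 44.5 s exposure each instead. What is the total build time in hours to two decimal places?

6.87 hours

Number of layers: 174 / 0.1 → 1740 (rounded up).
Bottom layers = 5 × (44.5 + 4.67) = 245.85 s.
Regular layers = 1735 × (9.45 + 4.67) = 24498.2 s.
Total = 245.85 + 24498.2 = 24744.05 s = 6.87 hours.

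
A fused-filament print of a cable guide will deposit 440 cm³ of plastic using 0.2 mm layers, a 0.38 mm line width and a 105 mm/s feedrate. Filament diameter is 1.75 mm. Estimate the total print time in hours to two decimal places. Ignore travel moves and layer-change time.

Bead cross-section = 0.2 × 0.38 = 0.076 mm².
Path length: 440000 mm³ / 0.076 mm² → 5789473.7 mm.
Time extruding = 5789473.7 / 105, so 55137.8 s.
In the requested units: 55137.8 s = 15.32 hours.

15.32 hours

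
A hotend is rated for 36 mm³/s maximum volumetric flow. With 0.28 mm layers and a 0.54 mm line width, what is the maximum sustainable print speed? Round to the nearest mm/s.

A = 0.28 × 0.54, so 0.1512 mm².
Max speed = 36 / 0.1512 = 238.10 ≈ 238 mm/s.

238 mm/s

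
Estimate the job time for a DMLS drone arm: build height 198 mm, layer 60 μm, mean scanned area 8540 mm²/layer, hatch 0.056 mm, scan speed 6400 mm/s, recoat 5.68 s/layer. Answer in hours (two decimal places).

27.05 hours

Layers = ⌈198/0.06⌉ = 3300.
Hatch length per layer: 8540 / 0.056 → 152500 mm.
Laser time per layer = 152500 / 6400, so 23.8281 s.
Time per layer = 23.8281 + 5.68, so 29.5081 s.
Total: 3300 × 29.5081 s = 97376.73 s → 27.05 hours.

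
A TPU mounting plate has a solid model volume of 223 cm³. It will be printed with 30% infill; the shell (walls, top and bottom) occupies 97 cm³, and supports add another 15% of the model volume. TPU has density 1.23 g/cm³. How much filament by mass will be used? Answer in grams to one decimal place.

206.9 g

Interior volume = 223 − 97 = 126 cm³.
Deposited infill = 0.30 × 126 = 37.8 cm³.
Support = 0.15 × 223, so 33.45 cm³.
Total extruded = 97 + 37.8 + 33.45 = 168.25 cm³.
Mass: 168.25 × 1.23 → 206.9475 g.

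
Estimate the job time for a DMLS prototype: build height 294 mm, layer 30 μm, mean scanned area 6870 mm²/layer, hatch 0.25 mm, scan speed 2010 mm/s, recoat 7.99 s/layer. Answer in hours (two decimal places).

Number of layers: 294 / 0.03 → 9800 (rounded up).
Scan path per layer: 6870 / 0.25 → 27480 mm.
Scan time per layer: 27480 / 2010 → 13.6716 s.
Time per layer: 13.6716 + 7.99 → 21.6616 s.
Total: 9800 × 21.6616 s = 212283.68 s → 58.97 hours.

58.97 hours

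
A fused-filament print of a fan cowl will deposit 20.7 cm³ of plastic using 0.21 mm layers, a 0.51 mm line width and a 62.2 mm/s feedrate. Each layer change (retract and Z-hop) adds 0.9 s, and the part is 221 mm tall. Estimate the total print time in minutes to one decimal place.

67.6 minutes

Bead cross-section = 0.21 × 0.51, so 0.1071 mm².
Toolpath length = 20.7 cm³ / 0.1071 mm² = 20700 / 0.1071 = 193277.3 mm.
Time extruding = 193277.3 / 62.2, so 3107.4 s.
Number of layers: 221 / 0.21 → 1053 (rounded up).
Layer-change overhead = 1053 × 0.9, so 947.7 s.
Total = 3107.4 + 947.7 = 4055.1 s = 67.6 minutes.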